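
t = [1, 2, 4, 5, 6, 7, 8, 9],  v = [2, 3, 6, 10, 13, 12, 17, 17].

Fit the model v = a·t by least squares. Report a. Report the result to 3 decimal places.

MᵀM·[a]ᵀ = Mᵀv reads: 276·a = 533.
(Σt·t = 276, Σt·v = 533.)
a = 533/276 = 1.93116.

a = 1.931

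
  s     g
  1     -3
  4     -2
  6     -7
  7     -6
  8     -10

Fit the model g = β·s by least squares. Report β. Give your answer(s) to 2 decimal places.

β = -1.05

Entries of MᵀM: Σs·s = 166.
And Σs·g = -175.
Normal equations: [[166]]·[β]ᵀ = [-175]ᵀ.
β = (-175)/166 = -1.05422.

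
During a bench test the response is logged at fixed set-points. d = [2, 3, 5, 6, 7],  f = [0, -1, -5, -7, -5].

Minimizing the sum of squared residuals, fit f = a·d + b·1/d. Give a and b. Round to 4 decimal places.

The normal system MᵀM·[a, b]ᵀ = Mᵀf is [[123, 5]; [5, 9907/22050]]·[a, b]ᵀ = [-105, -45/14]ᵀ.
det = 123·(9907/22050) − 5² = 222437/7350.
a = ((-105)·(9907/22050) − 5·(-45/14))/(222437/7350) = -228620/222437; b = (123·(-45/14) − 5·(-105))/(222437/7350) = 952875/222437.

a = -1.0278, b = 4.2838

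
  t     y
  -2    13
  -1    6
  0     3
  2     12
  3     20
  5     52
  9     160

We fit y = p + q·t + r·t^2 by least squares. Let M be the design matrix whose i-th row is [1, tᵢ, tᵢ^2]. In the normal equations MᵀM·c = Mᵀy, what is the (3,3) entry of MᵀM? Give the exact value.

7300

Row 3 ↔ basis t^2, column 3 ↔ basis t^2, so (MᵀM)_{3,3} = Σᵢ (t^2)·(t^2) = (4)·(4) + (1)·(1) + (0)·(0) + (4)·(4) + (9)·(9) + (25)·(25) + (81)·(81) = 7300.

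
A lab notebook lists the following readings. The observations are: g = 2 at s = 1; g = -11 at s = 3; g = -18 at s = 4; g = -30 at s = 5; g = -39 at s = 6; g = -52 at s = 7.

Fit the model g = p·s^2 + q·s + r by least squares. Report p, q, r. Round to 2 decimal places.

p = -0.65, q = -3.75, r = 6.41

Sums needed: Σs^2·s^2 = 4660, Σs^2·s = 776, Σs^2 = 136, Σs·s = 136, Σs = 26, Σ1 = 6.
Moment sums: Σs^2·g = -5087, Σs·g = -851, Σg = -148.
Inverting the 3×3 Gram matrix, [p, q, r]ᵀ = [-55/84, -787/210, 449/70]ᵀ.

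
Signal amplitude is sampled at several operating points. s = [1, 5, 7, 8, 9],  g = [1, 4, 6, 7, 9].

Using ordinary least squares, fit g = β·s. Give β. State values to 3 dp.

Sums needed: Σs·s = 220.
For Aᵀg: Σs·g = 200.
So AᵀA·[β]ᵀ = Aᵀg: [[220]]·[β]ᵀ = [200]ᵀ.
Hence β = 200 / 220 ≈ 0.909091.

β = 0.909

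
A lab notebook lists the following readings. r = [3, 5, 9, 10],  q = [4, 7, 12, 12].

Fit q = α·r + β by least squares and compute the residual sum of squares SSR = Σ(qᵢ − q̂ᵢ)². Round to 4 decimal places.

With design matrix M, MᵀM = [[215, 27]; [27, 4]] and Mᵀq = [275, 35]ᵀ.
det = 215·4 − 27² = 131.
α = (275·4 − 27·35)/131 = 155/131; β = (215·35 − 27·275)/131 = 100/131.
Residuals: -41/131, 42/131, 77/131, -78/131; SSR = 118/131.

SSR = 0.9008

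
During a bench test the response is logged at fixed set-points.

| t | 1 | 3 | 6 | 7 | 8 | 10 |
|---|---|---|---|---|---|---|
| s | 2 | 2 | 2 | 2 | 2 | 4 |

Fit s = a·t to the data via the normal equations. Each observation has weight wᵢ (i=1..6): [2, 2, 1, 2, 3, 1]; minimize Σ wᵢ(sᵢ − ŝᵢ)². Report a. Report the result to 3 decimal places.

From the data, Σwᵢ·t·t = 446.
Moment sums: Σwᵢ·t·s = 144.
So AᵀWA·[a]ᵀ = AᵀWs: [[446]]·[a]ᵀ = [144]ᵀ.
Hence a = 144 / 446 ≈ 0.32287.

a = 0.323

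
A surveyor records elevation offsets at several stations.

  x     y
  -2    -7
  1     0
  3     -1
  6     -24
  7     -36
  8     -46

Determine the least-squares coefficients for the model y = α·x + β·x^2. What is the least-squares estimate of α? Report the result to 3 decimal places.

α = 1.850

Forming MᵀM = [[163, 1091]; [1091, 7891]] and Mᵀy = [-753, -5609]ᵀ gives MᵀM·[α, β]ᵀ = Mᵀy.
det = 163·7891 − 1091² = 95952.
α = ((-753)·7891 − 1091·(-5609))/95952 = 22187/11994; β = (163·(-5609) − 1091·(-753))/95952 = -11593/11994.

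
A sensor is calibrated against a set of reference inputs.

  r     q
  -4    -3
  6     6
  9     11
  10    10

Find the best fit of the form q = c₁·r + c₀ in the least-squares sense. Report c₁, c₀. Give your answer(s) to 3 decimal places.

c₁ = 0.986, c₀ = 0.825

With design matrix M, MᵀM = [[233, 21]; [21, 4]] and Mᵀq = [247, 24]ᵀ.
Eliminating c₀: 4·(row 1) − 21·(row 2) gives 491·c₁ = 4·247 − 21·24 = 484, so c₁ = 484/491.
Then c₀ = (24 − 21·(484/491))/4 = 405/491.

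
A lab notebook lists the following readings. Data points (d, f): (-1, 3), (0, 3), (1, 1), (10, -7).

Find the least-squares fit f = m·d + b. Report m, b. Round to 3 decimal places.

Setting ∂/∂m … = 0 gives: 102·m + 10·b = -72;  10·m + 4·b = 0.
Determinant 102·4 − 10² = 308.
m = ((-72)·4 − 10·0)/308 = -72/77; b = (102·0 − 10·(-72))/308 = 180/77.

m = -0.935, b = 2.338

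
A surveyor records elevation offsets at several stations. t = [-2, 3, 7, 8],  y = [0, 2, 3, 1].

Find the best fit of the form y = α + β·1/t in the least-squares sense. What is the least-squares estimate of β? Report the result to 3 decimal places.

Entries of XᵀX: Σ1 = 4, Σ1/t = 17/168, Σ1/t·1/t = 11209/28224.
And Σy = 6, Σ1/t·y = 205/168.
Normal equations: [[4, 17/168]; [17/168, 11209/28224]]·[α, β]ᵀ = [6, 205/168]ᵀ.
Eliminating β: (11209/28224)·(row 1) − (17/168)·(row 2) gives (14849/9408)·α = (11209/28224)·6 − (17/168)·(205/168) = 63769/28224, so α = 63769/44547.
Then β = ((205/168) − (17/168)·(63769/44547))/(11209/28224) = 40208/14849.

β = 2.708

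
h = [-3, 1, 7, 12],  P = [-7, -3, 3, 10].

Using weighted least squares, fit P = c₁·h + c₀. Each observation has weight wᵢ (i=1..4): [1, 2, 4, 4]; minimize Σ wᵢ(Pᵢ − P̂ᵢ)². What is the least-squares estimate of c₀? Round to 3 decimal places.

c₀ = -4.313

Sums needed: Σwᵢ·h·h = 783, Σwᵢ·h = 75, Σwᵢ·1 = 11.
For MᵀWP: Σwᵢ·h·P = 579, Σwᵢ·P = 39.
Normal equations: [[783, 75]; [75, 11]]·[c₁, c₀]ᵀ = [579, 39]ᵀ.
Eliminating c₀: 11·(row 1) − 75·(row 2) gives 2988·c₁ = 11·579 − 75·39 = 3444, so c₁ = 287/249.
Then c₀ = (39 − 75·(287/249))/11 = -358/83.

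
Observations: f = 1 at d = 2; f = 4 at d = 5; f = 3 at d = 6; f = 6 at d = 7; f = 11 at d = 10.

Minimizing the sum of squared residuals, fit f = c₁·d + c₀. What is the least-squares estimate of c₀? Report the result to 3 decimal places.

c₀ = -2.412

Compute the Gram sums: Σd·d = 214, Σd = 30, Σ1 = 5.
For Xᵀf: Σd·f = 192, Σf = 25.
So XᵀX·[c₁, c₀]ᵀ = Xᵀf: [[214, 30]; [30, 5]]·[c₁, c₀]ᵀ = [192, 25]ᵀ.
Determinant 214·5 − 30² = 170.
c₁ = (192·5 − 30·25)/170 = 21/17; c₀ = (214·25 − 30·192)/170 = -41/17.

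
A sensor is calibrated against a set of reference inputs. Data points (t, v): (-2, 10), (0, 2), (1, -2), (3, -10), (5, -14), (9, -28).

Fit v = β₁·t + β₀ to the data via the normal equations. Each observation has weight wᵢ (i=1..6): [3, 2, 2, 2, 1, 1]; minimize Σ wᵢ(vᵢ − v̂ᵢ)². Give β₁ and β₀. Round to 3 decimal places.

β₁ = -3.482, β₀ = 2.155

Compute the Gram sums: Σwᵢ·t·t = 138, Σwᵢ·t = 16, Σwᵢ·1 = 11.
Moment sums: Σwᵢ·t·v = -446, Σwᵢ·v = -32.
det = 138·11 − 16² = 1262.
β₁ = ((-446)·11 − 16·(-32))/1262 = -2197/631; β₀ = (138·(-32) − 16·(-446))/1262 = 1360/631.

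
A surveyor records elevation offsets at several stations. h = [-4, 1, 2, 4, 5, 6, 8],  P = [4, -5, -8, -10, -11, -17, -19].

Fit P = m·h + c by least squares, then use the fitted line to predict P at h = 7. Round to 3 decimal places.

P̂ = -16.846

The normal equations are: 162·m + 22·c = -386;  22·m + 7·c = -66.
Eliminating c: 7·(row 1) − 22·(row 2) gives 650·m = 7·(-386) − 22·(-66) = -1250, so m = -25/13.
Then c = ((-66) − 22·(-25/13))/7 = -44/13.
At h = 7: P̂ = (-25/13)·(7) + (-44/13)·(1) = -219/13.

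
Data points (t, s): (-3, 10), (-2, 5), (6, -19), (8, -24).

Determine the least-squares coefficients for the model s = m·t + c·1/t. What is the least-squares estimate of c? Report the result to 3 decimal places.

Normal-equation sums: Σt·t = 113, Σt·1/t = 4, Σ1/t·1/t = 233/576.
And Σt·s = -346, Σ1/t·s = -12.
So MᵀM·[m, c]ᵀ = Mᵀs: [[113, 4]; [4, 233/576]]·[m, c]ᵀ = [-346, -12]ᵀ.
Eliminating c: (233/576)·(row 1) − 4·(row 2) gives (17113/576)·m = (233/576)·(-346) − 4·(-12) = -26485/288, so m = -52970/17113.
Then c = ((-12) − 4·(-52970/17113))/(233/576) = 16128/17113.

c = 0.942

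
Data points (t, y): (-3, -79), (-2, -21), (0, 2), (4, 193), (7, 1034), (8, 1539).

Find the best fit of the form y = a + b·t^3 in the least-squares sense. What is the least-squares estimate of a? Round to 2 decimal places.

The normal equations are: 6·a + 884·b = 2668;  884·a + 384682·b = 1157283.
Eliminating b: 384682·(row 1) − 884·(row 2) gives 1526636·a = 384682·2668 − 884·1157283 = 3293404, so a = 823351/381659.
Then b = (1157283 − 884·(823351/381659))/384682 = 2292593/763318.

a = 2.16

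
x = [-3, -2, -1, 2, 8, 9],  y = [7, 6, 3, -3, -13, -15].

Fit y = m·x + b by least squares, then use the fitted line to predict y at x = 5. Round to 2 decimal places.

ŷ = -7.72

The normal equations are: 163·m + 13·b = -281;  13·m + 6·b = -15.
(Σx·x = 163, Σx = 13, Σ1 = 6, Σx·y = -281, Σy = -15.)
Eliminating b: 6·(row 1) − 13·(row 2) gives 809·m = 6·(-281) − 13·(-15) = -1491, so m = -1491/809.
Then b = ((-15) − 13·(-1491/809))/6 = 1208/809.
At x = 5: ŷ = (-1491/809)·(5) + (1208/809)·(1) = -6247/809.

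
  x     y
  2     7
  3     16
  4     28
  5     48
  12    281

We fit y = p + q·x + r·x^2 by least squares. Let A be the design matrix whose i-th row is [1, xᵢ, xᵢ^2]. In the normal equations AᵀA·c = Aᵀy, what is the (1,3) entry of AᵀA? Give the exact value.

Row 1 ↔ basis 1, column 3 ↔ basis x^2, so (AᵀA)_{1,3} = Σᵢ x^2 = (1)·(4) + (1)·(9) + (1)·(16) + (1)·(25) + (1)·(144) = 198.

198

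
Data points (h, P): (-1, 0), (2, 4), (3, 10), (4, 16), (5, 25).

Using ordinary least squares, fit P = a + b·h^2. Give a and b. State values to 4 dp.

XᵀX·[a, b]ᵀ = XᵀP reads: 5·a + 55·b = 55;  55·a + 979·b = 987.
(Σ1 = 5, Σh^2 = 55, Σh^2·h^2 = 979, ΣP = 55, Σh^2·P = 987.)
Δ = 5·979 − 55² = 1870.
a = (55·979 − 55·987)/1870 = -4/17; b = (5·987 − 55·55)/1870 = 191/187.

a = -0.2353, b = 1.0214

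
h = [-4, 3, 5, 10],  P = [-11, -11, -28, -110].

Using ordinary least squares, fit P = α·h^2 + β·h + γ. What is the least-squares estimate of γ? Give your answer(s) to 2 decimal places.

γ = 1.56

Forming MᵀM = [[10962, 1088, 150]; [1088, 150, 14]; [150, 14, 4]] and MᵀP = [-11975, -1229, -160]ᵀ gives MᵀM·[α, β, γ]ᵀ = MᵀP.
Row-reducing yields α = -8101/7931, β = -7376/7931, γ = 24727/15862.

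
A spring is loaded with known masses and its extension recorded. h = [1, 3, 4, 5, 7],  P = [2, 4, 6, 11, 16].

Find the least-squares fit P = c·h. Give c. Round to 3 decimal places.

c = 2.050

The normal system XᵀX·[c]ᵀ = XᵀP is [[100]]·[c]ᵀ = [205]ᵀ.
c = 205/100 = 2.05.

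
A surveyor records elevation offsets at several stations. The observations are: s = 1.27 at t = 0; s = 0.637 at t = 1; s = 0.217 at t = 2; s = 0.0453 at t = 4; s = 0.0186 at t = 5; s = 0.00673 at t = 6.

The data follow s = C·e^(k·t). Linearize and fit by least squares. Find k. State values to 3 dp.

Linearized form: ln s = k·t + ln C. From the 6 transformed points,
Σt = 18.0000, Σ(t)² = 82.0000, Σln s = -13.8200, Σt·ln s = -65.8145.
Normal system: [[82.0000, 18.0000]; [18.0000, 6]]·[k, ln C]ᵀ = [-65.8145, -13.8200]ᵀ.
Δ = 82.0000·6 − (18.0000)² = 168.0000; k = (-65.8145·6 − 18.0000·-13.8200)/168.0000 = -0.86980, ln C = (82.0000·-13.8200 − 18.0000·-65.8145)/168.0000 = 0.30606.

k = -0.870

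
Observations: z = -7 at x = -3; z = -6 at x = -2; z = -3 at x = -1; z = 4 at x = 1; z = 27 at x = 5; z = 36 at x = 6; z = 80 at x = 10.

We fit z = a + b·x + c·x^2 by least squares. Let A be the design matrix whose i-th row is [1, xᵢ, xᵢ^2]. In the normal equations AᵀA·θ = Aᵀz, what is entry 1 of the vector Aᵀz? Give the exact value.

131

Entry 1 ↔ basis 1, so (Aᵀz)_{1} = Σᵢ zᵢ = (1)·(-7) + (1)·(-6) + (1)·(-3) + (1)·(4) + (1)·(27) + (1)·(36) + (1)·(80) = 131.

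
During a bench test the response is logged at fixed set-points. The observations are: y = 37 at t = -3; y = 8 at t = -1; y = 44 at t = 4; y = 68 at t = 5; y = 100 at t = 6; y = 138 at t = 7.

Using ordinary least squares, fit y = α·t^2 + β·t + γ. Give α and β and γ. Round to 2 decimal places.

α = 3.06, β = -2.15, γ = 2.96

The normal equations are: 4660·α + 720·β + 136·γ = 13107;  720·α + 136·β + 18·γ = 1963;  136·α + 18·β + 6·γ = 395.
(Σt^2·t^2 = 4660, Σt^2·t = 720, Σt^2 = 136, Σt·t = 136, Σt = 18, Σ1 = 6, Σt^2·y = 13107, Σt·y = 1963, Σy = 395.)
Solving the 3×3 system (Gaussian elimination) gives α = 146797/47996, β = -1984/923, γ = 70921/23998.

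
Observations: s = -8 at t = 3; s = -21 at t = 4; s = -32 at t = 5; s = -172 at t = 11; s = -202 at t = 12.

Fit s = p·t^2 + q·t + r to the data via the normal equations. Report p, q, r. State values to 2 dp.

Sums needed: Σt^2·t^2 = 36339, Σt^2·t = 3275, Σt^2 = 315, Σt·t = 315, Σt = 35, Σ1 = 5.
Moment sums: Σt^2·s = -51108, Σt·s = -4584, Σs = -435.
Solving the 3×3 system (Gaussian elimination) gives p = -156/121, q = -2757/1210, r = 1119/110.

p = -1.29, q = -2.28, r = 10.17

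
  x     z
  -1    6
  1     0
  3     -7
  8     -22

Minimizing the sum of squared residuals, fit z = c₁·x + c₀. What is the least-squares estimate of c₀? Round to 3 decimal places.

With design matrix A, AᵀA = [[75, 11]; [11, 4]] and Aᵀz = [-203, -23]ᵀ.
det = 75·4 − 11² = 179.
c₁ = ((-203)·4 − 11·(-23))/179 = -559/179; c₀ = (75·(-23) − 11·(-203))/179 = 508/179.

c₀ = 2.838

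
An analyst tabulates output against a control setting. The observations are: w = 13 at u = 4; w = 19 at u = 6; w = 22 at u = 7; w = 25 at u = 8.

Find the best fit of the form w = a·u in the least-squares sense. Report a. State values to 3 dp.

Setting ∂/∂a … = 0 gives: 165·a = 520.
(Σu·u = 165, Σu·w = 520.)
a = 520/165 = 3.15152.

a = 3.152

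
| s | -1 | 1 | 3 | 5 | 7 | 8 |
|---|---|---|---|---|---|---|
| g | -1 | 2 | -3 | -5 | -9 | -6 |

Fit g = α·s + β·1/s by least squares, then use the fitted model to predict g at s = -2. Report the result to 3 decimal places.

With design matrix A, AᵀA = [[149, 6]; [6, 1543249/705600]] and Aᵀg = [-142, -29/28]ᵀ.
Eliminating β: (1543249/705600)·(row 1) − 6·(row 2) gives (204542501/705600)·α = (1543249/705600)·(-142) − 6·(-29/28) = -107378279/352800, so α = -214756558/204542501.
Then β = ((-29/28) − 6·(-214756558/204542501))/(1543249/705600) = 492282000/204542501.
At s = -2: ĝ = (-214756558/204542501)·(-2) + (492282000/204542501)·(-1/2) = 183372116/204542501.

ĝ = 0.896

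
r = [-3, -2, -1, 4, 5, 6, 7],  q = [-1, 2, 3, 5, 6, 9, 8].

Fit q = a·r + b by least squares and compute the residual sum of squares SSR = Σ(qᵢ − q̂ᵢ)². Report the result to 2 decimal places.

SSR = 7.34

The normal system XᵀX·[a, b]ᵀ = Xᵀq is [[140, 16]; [16, 7]]·[a, b]ᵀ = [156, 32]ᵀ.
det = 140·7 − 16² = 724.
a = (156·7 − 16·32)/724 = 145/181; b = (140·32 − 16·156)/724 = 496/181.
Residuals: -242/181, 156/181, 192/181, -171/181, -135/181, 263/181, -63/181; SSR = 1328/181.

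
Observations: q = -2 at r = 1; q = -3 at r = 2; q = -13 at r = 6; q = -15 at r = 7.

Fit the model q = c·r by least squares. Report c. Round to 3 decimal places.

c = -2.122

Forming MᵀM = [[90]] and Mᵀq = [-191]ᵀ gives MᵀM·[c]ᵀ = Mᵀq.
c = (-191)/90 = -2.12222.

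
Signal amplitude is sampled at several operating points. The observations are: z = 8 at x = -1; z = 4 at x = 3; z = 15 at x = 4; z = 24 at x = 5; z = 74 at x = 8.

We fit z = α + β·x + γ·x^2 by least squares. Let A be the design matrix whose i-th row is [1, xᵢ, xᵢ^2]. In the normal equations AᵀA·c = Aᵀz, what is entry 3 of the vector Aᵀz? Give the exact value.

5620

Entry 3 ↔ basis x^2, so (Aᵀz)_{3} = Σᵢ (x^2)·zᵢ = (1)·(8) + (9)·(4) + (16)·(15) + (25)·(24) + (64)·(74) = 5620.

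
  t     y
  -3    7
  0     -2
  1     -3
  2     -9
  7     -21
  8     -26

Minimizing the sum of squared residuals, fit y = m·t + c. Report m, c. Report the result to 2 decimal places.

The normal system AᵀA·[m, c]ᵀ = Aᵀy is [[127, 15]; [15, 6]]·[m, c]ᵀ = [-397, -54]ᵀ.
Eliminating c: 6·(row 1) − 15·(row 2) gives 537·m = 6·(-397) − 15·(-54) = -1572, so m = -524/179.
Then c = ((-54) − 15·(-524/179))/6 = -301/179.

m = -2.93, c = -1.68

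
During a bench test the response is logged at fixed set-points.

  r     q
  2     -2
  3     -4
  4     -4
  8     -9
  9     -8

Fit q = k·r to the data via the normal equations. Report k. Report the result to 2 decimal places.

k = -1.01

Normal-equation sums: Σr·r = 174.
Right-hand side: Σr·q = -176.
MᵀM·[k]ᵀ = Mᵀq becomes [[174]]·[k]ᵀ = [-176]ᵀ.
Hence k = -176 / 174 ≈ -1.01149.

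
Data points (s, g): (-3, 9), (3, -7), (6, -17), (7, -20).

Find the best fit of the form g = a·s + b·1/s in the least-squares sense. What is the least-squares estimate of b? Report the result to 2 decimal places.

b = 2.07

AᵀA·[a, b]ᵀ = Aᵀg reads: 103·a + 4·b = -290;  4·a + (53/196)·b = -463/42.
Eliminating b: (53/196)·(row 1) − 4·(row 2) gives (2323/196)·a = (53/196)·(-290) − 4·(-463/42) = -10091/294, so a = -20182/6969.
Then b = ((-463/42) − 4·(-20182/6969))/(53/196) = 14434/6969.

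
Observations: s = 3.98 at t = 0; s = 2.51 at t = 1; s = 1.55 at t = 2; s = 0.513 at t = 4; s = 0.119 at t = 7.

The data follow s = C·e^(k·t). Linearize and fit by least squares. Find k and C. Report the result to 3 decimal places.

k = -0.507, C = 4.089

Taking logs, ln s = k·t + ln C, so regress ln s on t.
Σt = 14.0000, Σ(t)² = 70.0000, Σln s = -0.0563, Σt·ln s = -15.7735.
Equations: 70.0000·k + 14.0000·ln C = -15.7735;  14.0000·k + 5·ln C = -0.0563.
Solving (det = 154.0000): k = -0.50701, ln C = 1.40837, so C = exp(1.40837) = 4.08929.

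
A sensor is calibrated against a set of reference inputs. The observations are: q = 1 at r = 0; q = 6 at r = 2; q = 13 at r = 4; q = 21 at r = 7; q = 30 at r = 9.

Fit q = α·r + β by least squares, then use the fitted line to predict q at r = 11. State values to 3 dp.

q̂ = 35.117

Sums needed: Σr·r = 150, Σr = 22, Σ1 = 5.
For Aᵀq: Σr·q = 481, Σq = 71.
det = 150·5 − 22² = 266.
α = (481·5 − 22·71)/266 = 843/266; β = (150·71 − 22·481)/266 = 34/133.
At r = 11: q̂ = (843/266)·(11) + (34/133)·(1) = 9341/266.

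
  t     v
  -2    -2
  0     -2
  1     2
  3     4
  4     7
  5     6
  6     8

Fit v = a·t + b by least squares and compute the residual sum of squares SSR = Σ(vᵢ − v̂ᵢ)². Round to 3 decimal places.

Setting ∂/∂a … = 0 gives: 91·a + 17·b = 124;  17·a + 7·b = 23.
(Σt·t = 91, Σt = 17, Σ1 = 7, Σt·v = 124, Σv = 23.)
det = 91·7 − 17² = 348.
a = (124·7 − 17·23)/348 = 159/116; b = (91·23 − 17·124)/348 = -5/116.
Residuals: 91/116, -227/116, 39/58, -2/29, 181/116, -47/58, -21/116; SSR = 931/116.

SSR = 8.026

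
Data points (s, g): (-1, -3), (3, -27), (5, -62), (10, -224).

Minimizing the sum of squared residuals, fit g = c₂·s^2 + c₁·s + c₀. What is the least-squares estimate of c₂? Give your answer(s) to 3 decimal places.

c₂ = -2.035

From the data, Σs^2·s^2 = 10707, Σs^2·s = 1151, Σs^2 = 135, Σs·s = 135, Σs = 17, Σ1 = 4.
And Σs^2·g = -24196, Σs·g = -2628, Σg = -316.
Inverting the 3×3 Gram matrix, [c₂, c₁, c₀]ᵀ = [-53652/26371, -46472/26371, -75048/26371]ᵀ.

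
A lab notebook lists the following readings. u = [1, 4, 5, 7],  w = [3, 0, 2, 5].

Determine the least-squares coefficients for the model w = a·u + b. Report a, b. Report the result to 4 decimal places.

From the data, Σu·u = 91, Σu = 17, Σ1 = 4.
For Aᵀw: Σu·w = 48, Σw = 10.
So AᵀA·[a, b]ᵀ = Aᵀw: [[91, 17]; [17, 4]]·[a, b]ᵀ = [48, 10]ᵀ.
Determinant 91·4 − 17² = 75.
a = (48·4 − 17·10)/75 = 22/75; b = (91·10 − 17·48)/75 = 94/75.

a = 0.2933, b = 1.2533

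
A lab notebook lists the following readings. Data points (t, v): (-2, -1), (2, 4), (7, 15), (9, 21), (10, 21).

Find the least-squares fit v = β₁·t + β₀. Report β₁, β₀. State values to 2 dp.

Setting ∂/∂β₁ … = 0 gives: 238·β₁ + 26·β₀ = 514;  26·β₁ + 5·β₀ = 60.
Eliminating β₀: 5·(row 1) − 26·(row 2) gives 514·β₁ = 5·514 − 26·60 = 1010, so β₁ = 505/257.
Then β₀ = (60 − 26·(505/257))/5 = 458/257.

β₁ = 1.96, β₀ = 1.78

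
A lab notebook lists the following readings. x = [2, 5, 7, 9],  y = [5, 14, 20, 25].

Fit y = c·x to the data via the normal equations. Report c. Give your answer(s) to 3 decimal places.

c = 2.799

Normal-equation sums: Σx·x = 159.
Right-hand side: Σx·y = 445.
Hence c = 445 / 159 ≈ 2.79874.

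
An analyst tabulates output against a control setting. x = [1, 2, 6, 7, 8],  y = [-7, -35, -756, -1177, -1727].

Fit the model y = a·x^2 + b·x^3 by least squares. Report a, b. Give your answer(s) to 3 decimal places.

a = -3.063, b = -2.991

The normal system MᵀM·[a, b]ᵀ = Mᵀy is [[7810, 57384]; [57384, 426514]]·[a, b]ᵀ = [-195564, -1451518]ᵀ.
det = 7810·426514 − 57384² = 38150884.
a = ((-195564)·426514 − 57384·(-1451518))/38150884 = -29218746/9537721; b = (7810·(-1451518) − 57384·(-195564))/38150884 = -28527751/9537721.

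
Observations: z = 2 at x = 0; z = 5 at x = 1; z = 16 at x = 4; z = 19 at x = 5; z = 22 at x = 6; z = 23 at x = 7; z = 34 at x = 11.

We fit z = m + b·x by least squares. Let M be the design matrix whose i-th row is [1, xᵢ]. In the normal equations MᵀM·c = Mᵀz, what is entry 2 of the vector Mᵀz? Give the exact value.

831

Entry 2 ↔ basis x, so (Mᵀz)_{2} = Σᵢ (x)·zᵢ = (0)·(2) + (1)·(5) + (4)·(16) + (5)·(19) + (6)·(22) + (7)·(23) + (11)·(34) = 831.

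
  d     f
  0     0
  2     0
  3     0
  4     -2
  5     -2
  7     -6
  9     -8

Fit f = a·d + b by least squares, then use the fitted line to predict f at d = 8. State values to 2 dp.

Forming MᵀM = [[184, 30]; [30, 7]] and Mᵀf = [-132, -18]ᵀ gives MᵀM·[a, b]ᵀ = Mᵀf.
Determinant 184·7 − 30² = 388.
a = ((-132)·7 − 30·(-18))/388 = -96/97; b = (184·(-18) − 30·(-132))/388 = 162/97.
At d = 8: f̂ = (-96/97)·(8) + (162/97)·(1) = -606/97.

f̂ = -6.25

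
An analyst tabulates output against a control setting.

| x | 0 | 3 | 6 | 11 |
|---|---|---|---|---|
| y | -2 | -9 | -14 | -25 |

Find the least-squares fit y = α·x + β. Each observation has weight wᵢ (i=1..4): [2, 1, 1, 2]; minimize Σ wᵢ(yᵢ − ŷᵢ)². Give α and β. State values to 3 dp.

Setting ∂/∂α … = 0 gives: 287·α + 31·β = -661;  31·α + 6·β = -77.
Δ = 287·6 − 31² = 761.
α = ((-661)·6 − 31·(-77))/761 = -1579/761; β = (287·(-77) − 31·(-661))/761 = -1608/761.

α = -2.075, β = -2.113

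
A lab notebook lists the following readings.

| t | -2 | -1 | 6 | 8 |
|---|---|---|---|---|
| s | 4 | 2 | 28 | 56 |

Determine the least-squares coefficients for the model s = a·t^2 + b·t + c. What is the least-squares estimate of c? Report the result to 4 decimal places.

The normal system AᵀA·[a, b, c]ᵀ = Aᵀs is [[5409, 719, 105]; [719, 105, 11]; [105, 11, 4]]·[a, b, c]ᵀ = [4610, 606, 90]ᵀ.
Inverting the 3×3 Gram matrix, [a, b, c]ᵀ = [6878/6589, -7988/6589, -10328/6589]ᵀ.

c = -1.5675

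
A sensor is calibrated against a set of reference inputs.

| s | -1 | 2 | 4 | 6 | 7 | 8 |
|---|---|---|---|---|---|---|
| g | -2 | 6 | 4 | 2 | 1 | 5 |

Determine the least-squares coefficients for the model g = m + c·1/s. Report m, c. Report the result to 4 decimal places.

MᵀM·[m, c]ᵀ = Mᵀg reads: 6·m + (31/168)·c = 16;  (31/168)·m + (38845/28224)·c = 1193/168.
(Σ1 = 6, Σ1/s = 31/168, Σ1/s·1/s = 38845/28224, Σg = 16, Σ1/s·g = 1193/168.)
Determinant 6·(38845/28224) − (31/168)² = 232109/28224.
m = (16·(38845/28224) − (31/168)·(1193/168))/(232109/28224) = 584537/232109; c = (6·(1193/168) − (31/168)·16)/(232109/28224) = 1119216/232109.

m = 2.5184, c = 4.8219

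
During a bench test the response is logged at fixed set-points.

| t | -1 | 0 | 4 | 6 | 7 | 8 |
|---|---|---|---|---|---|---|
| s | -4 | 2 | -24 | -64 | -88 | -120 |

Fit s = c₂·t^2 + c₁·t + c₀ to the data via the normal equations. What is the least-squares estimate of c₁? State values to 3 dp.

Forming AᵀA = [[8050, 1134, 166]; [1134, 166, 24]; [166, 24, 6]] and Aᵀs = [-14684, -2052, -298]ᵀ gives AᵀA·[c₂, c₁, c₀]ᵀ = Aᵀs.
Solving the 3×3 system (Gaussian elimination) gives c₂ = -6983/3167, c₁ = 7977/3167, c₀ = 3994/3167.

c₁ = 2.519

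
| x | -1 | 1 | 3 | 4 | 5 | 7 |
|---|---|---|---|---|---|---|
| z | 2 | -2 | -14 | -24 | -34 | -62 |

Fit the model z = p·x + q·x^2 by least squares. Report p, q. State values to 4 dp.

p = -1.8919, q = -0.9927

The normal system AᵀA·[p, q]ᵀ = Aᵀz is [[101, 559]; [559, 3365]]·[p, q]ᵀ = [-746, -4398]ᵀ.
Determinant 101·3365 − 559² = 27384.
p = ((-746)·3365 − 559·(-4398))/27384 = -6476/3423; q = (101·(-4398) − 559·(-746))/27384 = -3398/3423.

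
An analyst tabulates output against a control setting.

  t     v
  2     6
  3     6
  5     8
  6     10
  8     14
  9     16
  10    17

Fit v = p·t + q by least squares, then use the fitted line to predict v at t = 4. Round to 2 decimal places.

v̂ = 7.76

Compute the Gram sums: Σt·t = 319, Σt = 43, Σ1 = 7.
Moment sums: Σt·v = 556, Σv = 77.
So AᵀA·[p, q]ᵀ = Aᵀv: [[319, 43]; [43, 7]]·[p, q]ᵀ = [556, 77]ᵀ.
Eliminating q: 7·(row 1) − 43·(row 2) gives 384·p = 7·556 − 43·77 = 581, so p = 581/384.
Then q = (77 − 43·(581/384))/7 = 655/384.
At t = 4: v̂ = (581/384)·(4) + (655/384)·(1) = 993/128.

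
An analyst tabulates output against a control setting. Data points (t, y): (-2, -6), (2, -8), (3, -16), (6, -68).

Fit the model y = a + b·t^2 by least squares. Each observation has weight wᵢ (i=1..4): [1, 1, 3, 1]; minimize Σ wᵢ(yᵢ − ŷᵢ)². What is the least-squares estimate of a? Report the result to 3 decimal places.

a = 0.964

XᵀWX·[a, b]ᵀ = XᵀWy reads: 6·a + 71·b = -130;  71·a + 1571·b = -2936.
det = 6·1571 − 71² = 4385.
a = ((-130)·1571 − 71·(-2936))/4385 = 4226/4385; b = (6·(-2936) − 71·(-130))/4385 = -8386/4385.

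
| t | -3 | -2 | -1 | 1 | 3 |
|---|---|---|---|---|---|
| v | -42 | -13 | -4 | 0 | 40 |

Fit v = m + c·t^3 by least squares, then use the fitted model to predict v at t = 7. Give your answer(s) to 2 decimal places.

The normal system XᵀX·[m, c]ᵀ = Xᵀv is [[5, -8]; [-8, 1524]]·[m, c]ᵀ = [-19, 2322]ᵀ.
Δ = 5·1524 − (-8)² = 7556.
m = ((-19)·1524 − (-8)·2322)/7556 = -2595/1889; c = (5·2322 − (-8)·(-19))/7556 = 5729/3778.
At t = 7: v̂ = (-2595/1889)·(1) + (5729/3778)·(343) = 1959857/3778.

v̂ = 518.76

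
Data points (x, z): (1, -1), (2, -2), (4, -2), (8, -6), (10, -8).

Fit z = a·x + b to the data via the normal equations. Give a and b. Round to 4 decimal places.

With design matrix M, MᵀM = [[185, 25]; [25, 5]] and Mᵀz = [-141, -19]ᵀ.
Eliminating b: 5·(row 1) − 25·(row 2) gives 300·a = 5·(-141) − 25·(-19) = -230, so a = -23/30.
Then b = ((-19) − 25·(-23/30))/5 = 1/30.

a = -0.7667, b = 0.0333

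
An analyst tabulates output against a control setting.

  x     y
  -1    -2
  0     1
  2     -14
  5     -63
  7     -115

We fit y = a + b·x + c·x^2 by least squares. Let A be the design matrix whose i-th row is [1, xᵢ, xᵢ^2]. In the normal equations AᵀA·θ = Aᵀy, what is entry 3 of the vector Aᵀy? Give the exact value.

Entry 3 ↔ basis x^2, so (Aᵀy)_{3} = Σᵢ (x^2)·yᵢ = (1)·(-2) + (0)·(1) + (4)·(-14) + (25)·(-63) + (49)·(-115) = -7268.

-7268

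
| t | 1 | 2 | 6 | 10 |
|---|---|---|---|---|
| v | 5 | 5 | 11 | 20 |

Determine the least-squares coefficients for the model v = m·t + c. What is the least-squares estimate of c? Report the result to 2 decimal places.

c = 2.18

Entries of MᵀM: Σt·t = 141, Σt = 19, Σ1 = 4.
Moment sums: Σt·v = 281, Σv = 41.
MᵀM·[m, c]ᵀ = Mᵀv becomes [[141, 19]; [19, 4]]·[m, c]ᵀ = [281, 41]ᵀ.
Eliminating c: 4·(row 1) − 19·(row 2) gives 203·m = 4·281 − 19·41 = 345, so m = 345/203.
Then c = (41 − 19·(345/203))/4 = 442/203.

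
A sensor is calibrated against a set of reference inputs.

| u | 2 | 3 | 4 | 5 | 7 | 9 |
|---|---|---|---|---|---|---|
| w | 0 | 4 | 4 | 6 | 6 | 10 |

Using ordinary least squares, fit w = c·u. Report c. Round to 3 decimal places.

c = 1.033

Sums needed: Σu·u = 184.
And Σu·w = 190.
Normal equations: [[184]]·[c]ᵀ = [190]ᵀ.
c = 190/184 = 1.03261.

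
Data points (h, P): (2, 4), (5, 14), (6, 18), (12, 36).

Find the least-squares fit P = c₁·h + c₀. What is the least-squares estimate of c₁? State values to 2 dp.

Normal-equation sums: Σh·h = 209, Σh = 25, Σ1 = 4.
And Σh·P = 618, ΣP = 72.
XᵀX·[c₁, c₀]ᵀ = XᵀP becomes [[209, 25]; [25, 4]]·[c₁, c₀]ᵀ = [618, 72]ᵀ.
Eliminating c₀: 4·(row 1) − 25·(row 2) gives 211·c₁ = 4·618 − 25·72 = 672, so c₁ = 672/211.
Then c₀ = (72 − 25·(672/211))/4 = -402/211.

c₁ = 3.18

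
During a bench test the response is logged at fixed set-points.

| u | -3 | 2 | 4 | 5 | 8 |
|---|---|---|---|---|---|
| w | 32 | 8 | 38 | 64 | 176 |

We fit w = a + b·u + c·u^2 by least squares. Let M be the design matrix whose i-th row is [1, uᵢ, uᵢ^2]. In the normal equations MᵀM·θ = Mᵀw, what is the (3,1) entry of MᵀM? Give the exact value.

118

Row 3 ↔ basis u^2, column 1 ↔ basis 1, so (MᵀM)_{3,1} = Σᵢ u^2 = (9)·(1) + (4)·(1) + (16)·(1) + (25)·(1) + (64)·(1) = 118.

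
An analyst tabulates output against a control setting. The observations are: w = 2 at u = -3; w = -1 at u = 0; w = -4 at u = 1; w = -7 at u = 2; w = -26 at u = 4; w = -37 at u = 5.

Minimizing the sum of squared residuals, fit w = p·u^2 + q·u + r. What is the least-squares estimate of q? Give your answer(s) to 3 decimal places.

From the data, Σu^2·u^2 = 979, Σu^2·u = 171, Σu^2 = 55, Σu·u = 55, Σu = 9, Σ1 = 6.
Moment sums: Σu^2·w = -1355, Σu·w = -313, Σw = -73.
Inverting the 3×3 Gram matrix, [p, q, r]ᵀ = [-31357/35620, -107797/35620, 7879/17810]ᵀ.

q = -3.026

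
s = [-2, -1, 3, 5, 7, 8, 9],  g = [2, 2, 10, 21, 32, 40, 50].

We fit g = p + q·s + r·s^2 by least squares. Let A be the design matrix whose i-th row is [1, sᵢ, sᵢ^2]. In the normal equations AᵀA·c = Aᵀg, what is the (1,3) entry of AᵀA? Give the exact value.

233

Row 1 ↔ basis 1, column 3 ↔ basis s^2, so (AᵀA)_{1,3} = Σᵢ s^2 = (1)·(4) + (1)·(1) + (1)·(9) + (1)·(25) + (1)·(49) + (1)·(64) + (1)·(81) = 233.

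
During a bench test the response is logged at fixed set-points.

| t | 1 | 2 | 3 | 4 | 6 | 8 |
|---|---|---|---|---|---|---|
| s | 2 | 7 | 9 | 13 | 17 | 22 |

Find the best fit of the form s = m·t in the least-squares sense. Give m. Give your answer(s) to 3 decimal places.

m = 2.869

Sums needed: Σt·t = 130.
And Σt·s = 373.
So AᵀA·[m]ᵀ = Aᵀs: [[130]]·[m]ᵀ = [373]ᵀ.
m = 373/130 = 2.86923.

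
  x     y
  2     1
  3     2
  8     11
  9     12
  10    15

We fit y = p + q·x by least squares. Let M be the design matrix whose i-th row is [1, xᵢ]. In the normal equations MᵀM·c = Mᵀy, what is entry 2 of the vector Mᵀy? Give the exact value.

Entry 2 ↔ basis x, so (Mᵀy)_{2} = Σᵢ (x)·yᵢ = (2)·(1) + (3)·(2) + (8)·(11) + (9)·(12) + (10)·(15) = 354.

354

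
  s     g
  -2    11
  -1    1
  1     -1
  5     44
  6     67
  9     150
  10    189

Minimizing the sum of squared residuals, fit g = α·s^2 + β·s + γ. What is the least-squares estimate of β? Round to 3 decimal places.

β = -1.041

Forming AᵀA = [[18500, 2062, 248]; [2062, 248, 28]; [248, 28, 7]] and Aᵀg = [34606, 3838, 461]ᵀ gives AᵀA·[α, β, γ]ᵀ = Aᵀg.
Inverting the 3×3 Gram matrix, [α, β, γ]ᵀ = [615311/308289, -320989/308289, -70867/102763]ᵀ.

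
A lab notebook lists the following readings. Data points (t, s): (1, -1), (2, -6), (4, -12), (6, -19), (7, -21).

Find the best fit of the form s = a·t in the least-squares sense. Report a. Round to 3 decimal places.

The normal equations are: 106·a = -322.
a = (-322)/106 = -3.03774.

a = -3.038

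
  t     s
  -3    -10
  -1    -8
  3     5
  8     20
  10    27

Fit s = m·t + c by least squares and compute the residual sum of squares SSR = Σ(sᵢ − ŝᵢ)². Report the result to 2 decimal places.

Setting ∂/∂m … = 0 gives: 183·m + 17·c = 483;  17·m + 5·c = 34.
Δ = 183·5 − 17² = 626.
m = (483·5 − 17·34)/626 = 1837/626; c = (183·34 − 17·483)/626 = -1989/626.
Residuals: 620/313, -591/313, -196/313, -187/626, 521/626; SSR = 5423/626.

SSR = 8.66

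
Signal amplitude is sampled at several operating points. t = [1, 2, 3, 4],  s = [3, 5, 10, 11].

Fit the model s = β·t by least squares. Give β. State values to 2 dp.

β = 2.90

With design matrix M, MᵀM = [[30]] and Mᵀs = [87]ᵀ.
β = 87/30 = 2.9.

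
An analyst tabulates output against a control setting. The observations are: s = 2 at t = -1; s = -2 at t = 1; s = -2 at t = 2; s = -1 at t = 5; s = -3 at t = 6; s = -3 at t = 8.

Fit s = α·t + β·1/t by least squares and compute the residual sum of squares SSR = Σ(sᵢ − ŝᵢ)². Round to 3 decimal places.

SSR = 1.766

Normal-equation sums: Σt·t = 131, Σt·1/t = 6, Σ1/t·1/t = 33601/14400.
Right-hand side: Σt·s = -55, Σ1/t·s = -243/40.
MᵀM·[α, β]ᵀ = Mᵀs becomes [[131, 6]; [6, 33601/14400]]·[α, β]ᵀ = [-55, -243/40]ᵀ.
Eliminating β: (33601/14400)·(row 1) − 6·(row 2) gives (3883331/14400)·α = (33601/14400)·(-55) − 6·(-243/40) = -52927/576, so α = -1323175/3883331.
Then β = ((-243/40) − 6·(-1323175/3883331))/(33601/14400) = -6707880/3883331.
Residuals: -264393/3883331, 264393/3883331, -1766372/3883331, 4074120/3883331, -2592963/3883331, -226108/3883331; SSR = 6858265/3883331.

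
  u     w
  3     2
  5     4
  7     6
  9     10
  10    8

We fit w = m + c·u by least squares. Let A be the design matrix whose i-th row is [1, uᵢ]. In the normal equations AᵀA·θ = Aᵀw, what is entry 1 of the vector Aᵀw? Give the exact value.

30

Entry 1 ↔ basis 1, so (Aᵀw)_{1} = Σᵢ wᵢ = (1)·(2) + (1)·(4) + (1)·(6) + (1)·(10) + (1)·(8) = 30.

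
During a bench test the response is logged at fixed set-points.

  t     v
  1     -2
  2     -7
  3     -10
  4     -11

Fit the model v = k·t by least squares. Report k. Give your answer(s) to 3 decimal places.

k = -3.000

With design matrix X, XᵀX = [[30]] and Xᵀv = [-90]ᵀ.
Hence k = -90 / 30 ≈ -3.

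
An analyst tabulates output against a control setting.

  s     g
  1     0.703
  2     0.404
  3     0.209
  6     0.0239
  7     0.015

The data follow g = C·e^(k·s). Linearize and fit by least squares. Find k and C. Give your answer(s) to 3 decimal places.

Let Y = ln g. Fitting Y = k·s + ln C by least squares:
Sums: Σs = 19.0000, Σ(s)² = 99.0000, Σln g = -10.7577, Σs·ln g = -58.6625.
Normal system: [[99.0000, 19.0000]; [19.0000, 5]]·[k, ln C]ᵀ = [-58.6625, -10.7577]ᵀ.
Solving (det = 134.0000): k = -0.66355, ln C = 0.36994, so C = exp(0.36994) = 1.44765.

k = -0.664, C = 1.448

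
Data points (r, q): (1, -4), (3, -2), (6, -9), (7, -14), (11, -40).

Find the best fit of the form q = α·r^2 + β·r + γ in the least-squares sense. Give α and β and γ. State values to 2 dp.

α = -0.51, β = 2.45, γ = -5.52

AᵀA·[α, β, γ]ᵀ = Aᵀq reads: 18420·α + 1918·β + 216·γ = -5872;  1918·α + 216·β + 28·γ = -602;  216·α + 28·β + 5·γ = -69.
Row-reducing yields α = -23035/45283, β = 15818/6469, γ = -249859/45283.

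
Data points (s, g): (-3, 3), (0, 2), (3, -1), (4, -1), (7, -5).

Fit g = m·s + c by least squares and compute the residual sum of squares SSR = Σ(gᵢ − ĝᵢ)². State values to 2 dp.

AᵀA·[m, c]ᵀ = Aᵀg reads: 83·m + 11·c = -51;  11·m + 5·c = -2.
(Σs·s = 83, Σs = 11, Σ1 = 5, Σs·g = -51, Σg = -2.)
Determinant 83·5 − 11² = 294.
m = ((-51)·5 − 11·(-2))/294 = -233/294; c = (83·(-2) − 11·(-51))/294 = 395/294.
Residuals: -106/147, 193/294, 5/147, 81/98, -39/49; SSR = 667/294.

SSR = 2.27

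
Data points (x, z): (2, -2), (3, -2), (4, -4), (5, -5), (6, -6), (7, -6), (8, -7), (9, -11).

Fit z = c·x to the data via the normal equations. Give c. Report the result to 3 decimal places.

c = -1.000

Sums needed: Σx·x = 284.
For Aᵀz: Σx·z = -284.
So AᵀA·[c]ᵀ = Aᵀz: [[284]]·[c]ᵀ = [-284]ᵀ.
Hence c = -284 / 284 ≈ -1.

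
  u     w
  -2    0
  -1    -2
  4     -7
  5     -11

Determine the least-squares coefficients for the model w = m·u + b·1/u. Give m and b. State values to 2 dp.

m = -2.20, b = 5.07

With design matrix X, XᵀX = [[46, 4]; [4, 541/400]] and Xᵀw = [-81, -39/20]ᵀ.
det = 46·(541/400) − 4² = 9243/200.
m = ((-81)·(541/400) − 4·(-39/20))/(9243/200) = -13567/6162; b = (46·(-39/20) − 4·(-81))/(9243/200) = 15620/3081.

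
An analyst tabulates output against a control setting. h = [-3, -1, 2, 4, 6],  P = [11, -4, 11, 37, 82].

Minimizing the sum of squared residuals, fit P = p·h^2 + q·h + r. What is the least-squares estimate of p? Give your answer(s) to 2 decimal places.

p = 2.04

Entries of AᵀA: Σh^2·h^2 = 1650, Σh^2·h = 260, Σh^2 = 66, Σh·h = 66, Σh = 8, Σ1 = 5.
And Σh^2·P = 3683, Σh·P = 633, ΣP = 137.
Row-reducing yields p = 89595/43982, q = 82073/43982, r = -54432/21991.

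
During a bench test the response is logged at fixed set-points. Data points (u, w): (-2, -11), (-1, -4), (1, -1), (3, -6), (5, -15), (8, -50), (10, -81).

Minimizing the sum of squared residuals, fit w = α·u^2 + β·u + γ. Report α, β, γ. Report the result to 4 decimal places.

Compute the Gram sums: Σu^2·u^2 = 14820, Σu^2·u = 1656, Σu^2 = 204, Σu·u = 204, Σu = 24, Σ1 = 7.
Right-hand side: Σu^2·w = -11778, Σu·w = -1278, Σw = -168.
Solving the 3×3 system (Gaussian elimination) gives α = -521/518, β = 1107/518, γ = -522/259.

α = -1.0058, β = 2.1371, γ = -2.0154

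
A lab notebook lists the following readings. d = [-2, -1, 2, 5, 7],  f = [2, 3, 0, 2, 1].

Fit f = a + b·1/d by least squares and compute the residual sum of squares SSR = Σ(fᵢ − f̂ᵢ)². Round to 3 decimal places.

SSR = 1.274

XᵀX·[a, b]ᵀ = Xᵀf reads: 5·a + (-23/35)·b = 8;  (-23/35)·a + (3823/2450)·b = -121/35.
Eliminating b: (3823/2450)·(row 1) − (-23/35)·(row 2) gives (18057/2450)·a = (3823/2450)·8 − (-23/35)·(-121/35) = 1787/175, so a = 25018/18057.
Then b = ((-121/35) − (-23/35)·(25018/18057))/(3823/2450) = -29470/18057.
Residuals: -1213/6019, -317/18057, -791/1389, 16990/18057, -917/6019; SSR = 23000/18057.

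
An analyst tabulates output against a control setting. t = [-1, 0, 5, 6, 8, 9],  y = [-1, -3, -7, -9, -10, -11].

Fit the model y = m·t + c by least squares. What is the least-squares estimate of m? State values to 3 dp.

Normal-equation sums: Σt·t = 207, Σt = 27, Σ1 = 6.
For Xᵀy: Σt·y = -267, Σy = -41.
XᵀX·[m, c]ᵀ = Xᵀy becomes [[207, 27]; [27, 6]]·[m, c]ᵀ = [-267, -41]ᵀ.
Δ = 207·6 − 27² = 513.
m = ((-267)·6 − 27·(-41))/513 = -55/57; c = (207·(-41) − 27·(-267))/513 = -142/57.

m = -0.965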